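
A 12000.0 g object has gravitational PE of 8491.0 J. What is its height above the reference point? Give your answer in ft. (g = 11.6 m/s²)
PE = mgh → h = PE/(mg) = 8491 J / (12 kg × 11.6 m/s²) = 61 m = 200.1 ft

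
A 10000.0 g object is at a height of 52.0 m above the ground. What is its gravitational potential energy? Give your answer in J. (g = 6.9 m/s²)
PE = mgh = 10 kg × 6.9 m/s² × 52 m = 3588 J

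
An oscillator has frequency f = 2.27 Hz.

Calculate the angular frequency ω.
ω = 2πf = 2π×2.27 = 14.26 rad/s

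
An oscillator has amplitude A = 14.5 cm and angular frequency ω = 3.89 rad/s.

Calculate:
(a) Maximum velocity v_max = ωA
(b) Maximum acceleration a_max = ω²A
v_max = ωA = 3.89×0.145 = 0.5641 m/s
a_max = ω²A = 3.89²×0.145 = 2.194 m/s²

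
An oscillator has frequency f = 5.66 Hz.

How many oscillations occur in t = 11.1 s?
n = f×t = 5.66×11.1 = 62.83 oscillations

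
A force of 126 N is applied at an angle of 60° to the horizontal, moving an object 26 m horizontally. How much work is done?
W = Fd cosθ = 126×26×cos(60°) = 1638.0 J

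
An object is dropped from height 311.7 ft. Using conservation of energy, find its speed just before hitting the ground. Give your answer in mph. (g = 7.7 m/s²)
mgh = ½mv² → v = √(2gh) = √(2×7.7×95.01) = 38.25 m/s = 85.56 mph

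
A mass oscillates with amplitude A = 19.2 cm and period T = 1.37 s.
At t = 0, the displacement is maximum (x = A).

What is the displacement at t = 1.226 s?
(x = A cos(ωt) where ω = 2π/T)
ω = 2π/T = 2π/1.37 = 4.586 rad/s
x = A cos(ωt) = 19.2×cos(4.586×1.226) = 15.16 cm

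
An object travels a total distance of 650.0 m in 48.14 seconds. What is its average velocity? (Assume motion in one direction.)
v_avg = Δd / Δt = 650.0 / 48.14 = 13.5 m/s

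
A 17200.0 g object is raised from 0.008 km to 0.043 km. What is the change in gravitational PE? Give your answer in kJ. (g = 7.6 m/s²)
ΔPE = mg(h₂ − h₁) = 17.2 kg × 7.6 m/s² × (43 − 8) m = 4575 J = 4.575 kJ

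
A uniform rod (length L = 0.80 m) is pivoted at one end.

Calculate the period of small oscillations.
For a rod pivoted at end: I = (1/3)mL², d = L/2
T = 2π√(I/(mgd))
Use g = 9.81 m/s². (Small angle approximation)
I/m = (1/3)L² = 0.2133 m²; d = L/2 = 0.4 m
T = 2π√(I/(mgd)) = 2π√(0.2133/(9.81×0.4)) = 1.465 s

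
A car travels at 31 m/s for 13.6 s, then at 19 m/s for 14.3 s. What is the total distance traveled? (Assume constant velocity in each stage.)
d₁ = v₁t₁ = 31 × 13.6 = 421.6 m
d₂ = v₂t₂ = 19 × 14.3 = 271.7 m
d_total = 421.6 + 271.7 = 693.3 m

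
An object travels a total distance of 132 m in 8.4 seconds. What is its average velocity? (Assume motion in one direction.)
v_avg = Δd / Δt = 132 / 8.4 = 15.71 m/s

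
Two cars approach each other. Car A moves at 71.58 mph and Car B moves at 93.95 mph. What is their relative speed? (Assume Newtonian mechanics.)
v_rel = v_A + v_B = 71.58 + 93.95 = 165.5 mph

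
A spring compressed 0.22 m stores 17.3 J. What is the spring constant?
PE = ½kx² → k = 2PE/x² = 2×17.3/0.22² = 714.9 N/m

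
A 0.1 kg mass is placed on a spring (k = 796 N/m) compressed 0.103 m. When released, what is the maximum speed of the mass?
½kx² = ½mv² → v = x√(k/m) = 0.103×√(796/0.1) = 9.19 m/s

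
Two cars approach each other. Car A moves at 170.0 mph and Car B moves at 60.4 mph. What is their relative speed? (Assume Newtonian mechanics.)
v_rel = v_A + v_B = 170.0 + 60.4 = 230.4 mph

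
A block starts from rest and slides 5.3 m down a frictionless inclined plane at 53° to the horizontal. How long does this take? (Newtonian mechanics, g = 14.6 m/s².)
a = g sin(θ) = 14.6 × sin(53°) = 11.66 m/s²
t = √(2d/a) = √(2 × 5.3 / 11.66) = 0.95 s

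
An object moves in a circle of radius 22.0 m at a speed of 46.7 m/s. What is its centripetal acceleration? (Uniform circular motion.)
a_c = v²/r = 46.7²/22.0 = 2180.89/22.0 = 99.13 m/s²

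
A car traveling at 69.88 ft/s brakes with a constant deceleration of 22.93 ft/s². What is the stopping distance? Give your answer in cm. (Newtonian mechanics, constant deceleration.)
d = v₀² / (2a) (with unit conversion) = 3246.0 cm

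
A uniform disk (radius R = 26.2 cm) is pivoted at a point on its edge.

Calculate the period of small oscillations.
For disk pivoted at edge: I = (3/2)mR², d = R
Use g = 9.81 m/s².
I/m = (3/2)R² = 0.103 m²; d = R = 0.262 m
T = 2π√((3/2)R²/(gR)) = 2π√(3R/(2g)) = 1.258 s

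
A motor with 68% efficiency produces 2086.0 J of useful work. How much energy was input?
W_in = W_out/η = 2086.0/0.68 = 3067.6 J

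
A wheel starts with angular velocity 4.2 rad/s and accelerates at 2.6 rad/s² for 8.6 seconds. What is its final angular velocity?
ω = ω₀ + αt = 4.2 + 2.6 × 8.6 = 26.56 rad/s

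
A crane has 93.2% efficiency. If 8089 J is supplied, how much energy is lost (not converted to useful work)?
W_out = η × W_in = 0.932×8089 = 7538.9 J
W_lost = W_in − W_out = 8089 − 7538.9 = 550.05 J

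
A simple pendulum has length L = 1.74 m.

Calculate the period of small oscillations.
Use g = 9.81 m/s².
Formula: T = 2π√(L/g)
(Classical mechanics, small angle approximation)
T = 2π√(L/g) = 2π√(1.74/9.81) = 2.646 s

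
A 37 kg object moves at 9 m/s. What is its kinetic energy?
KE = ½mv² = ½×37×9² = 1498.5 J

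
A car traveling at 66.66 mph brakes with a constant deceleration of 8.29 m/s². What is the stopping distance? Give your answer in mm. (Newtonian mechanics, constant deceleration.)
d = v₀² / (2a) (with unit conversion) = 53560.0 mm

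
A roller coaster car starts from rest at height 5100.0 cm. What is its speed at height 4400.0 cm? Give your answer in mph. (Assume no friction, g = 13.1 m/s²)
mgh₁ = ½mv₂² + mgh₂ → v₂ = √(2g(h₁−h₂)) = √(2×13.1×(51−44)) = 13.54 m/s = 30.29 mph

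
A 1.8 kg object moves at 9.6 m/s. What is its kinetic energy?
KE = ½mv² = ½×1.8×9.6² = 82.944 J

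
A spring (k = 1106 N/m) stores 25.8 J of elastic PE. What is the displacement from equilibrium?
PE = ½kx² → x = √(2PE/k) = √(2×25.8/1106) = 0.216 m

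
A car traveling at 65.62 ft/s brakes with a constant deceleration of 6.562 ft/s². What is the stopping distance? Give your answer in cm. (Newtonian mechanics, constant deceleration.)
d = v₀² / (2a) (with unit conversion) = 10000.0 cm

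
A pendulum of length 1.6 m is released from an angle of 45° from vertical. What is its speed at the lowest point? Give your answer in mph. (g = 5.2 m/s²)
h = L(1 − cosθ) = 1.6×(1 − cos45°) = 0.4686 m
v = √(2gh) = √(2×5.2×0.4686) = 2.208 m/s = 4.938 mph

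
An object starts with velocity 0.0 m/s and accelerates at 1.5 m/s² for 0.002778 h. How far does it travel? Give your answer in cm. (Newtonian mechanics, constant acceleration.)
d = v₀t + ½at² (with unit conversion) = 7501.0 cm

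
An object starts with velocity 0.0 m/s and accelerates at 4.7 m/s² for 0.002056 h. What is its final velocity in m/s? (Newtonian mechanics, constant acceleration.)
v = v₀ + at (with unit conversion) = 34.79 m/s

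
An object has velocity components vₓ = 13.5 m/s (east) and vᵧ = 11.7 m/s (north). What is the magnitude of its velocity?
|v| = √(vₓ² + vᵧ²) = √(13.5² + 11.7²) = √(319.14) = 17.86 m/s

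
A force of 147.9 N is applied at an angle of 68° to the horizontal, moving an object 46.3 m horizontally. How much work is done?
W = Fd cosθ = 147.9×46.3×cos(68°) = 2565.2 J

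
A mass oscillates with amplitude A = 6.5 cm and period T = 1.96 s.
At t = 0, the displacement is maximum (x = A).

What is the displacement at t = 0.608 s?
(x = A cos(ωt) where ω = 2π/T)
ω = 2π/T = 2π/1.96 = 3.206 rad/s
x = A cos(ωt) = 6.5×cos(3.206×0.608) = -2.401 cm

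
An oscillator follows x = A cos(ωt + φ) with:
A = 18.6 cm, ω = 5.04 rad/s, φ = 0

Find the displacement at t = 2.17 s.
x = A cos(ωt + φ) = 18.6×cos(5.04×2.17 + 0) = -1.093 cm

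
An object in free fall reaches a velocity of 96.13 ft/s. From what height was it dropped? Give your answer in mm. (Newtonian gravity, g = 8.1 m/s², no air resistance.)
h = v²/(2g) (with unit conversion) = 52990.0 mm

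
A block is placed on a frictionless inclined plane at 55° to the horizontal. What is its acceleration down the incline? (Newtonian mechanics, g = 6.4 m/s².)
a = g sin(θ) = 6.4 × sin(55°) = 6.4 × 0.8192 = 5.24 m/s²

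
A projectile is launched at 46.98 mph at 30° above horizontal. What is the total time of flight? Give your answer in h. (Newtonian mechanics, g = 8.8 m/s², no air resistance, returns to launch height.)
T = 2v₀sin(θ)/g (with unit conversion) = 0.0006629 h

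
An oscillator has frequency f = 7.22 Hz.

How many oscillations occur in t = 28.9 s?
n = f×t = 7.22×28.9 = 208.7 oscillations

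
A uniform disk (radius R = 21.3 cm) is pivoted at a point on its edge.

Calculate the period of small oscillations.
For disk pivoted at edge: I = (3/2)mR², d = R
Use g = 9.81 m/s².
I/m = (3/2)R² = 0.06805 m²; d = R = 0.213 m
T = 2π√((3/2)R²/(gR)) = 2π√(3R/(2g)) = 1.134 s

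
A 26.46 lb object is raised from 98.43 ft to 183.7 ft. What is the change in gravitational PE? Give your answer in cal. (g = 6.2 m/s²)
ΔPE = mg(h₂ − h₁) = 12 kg × 6.2 m/s² × (55.99 − 30) m = 1934 J = 462.2 cal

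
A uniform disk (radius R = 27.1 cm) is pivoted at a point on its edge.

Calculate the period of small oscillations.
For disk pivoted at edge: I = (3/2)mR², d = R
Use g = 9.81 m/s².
I/m = (3/2)R² = 0.1102 m²; d = R = 0.271 m
T = 2π√((3/2)R²/(gR)) = 2π√(3R/(2g)) = 1.279 s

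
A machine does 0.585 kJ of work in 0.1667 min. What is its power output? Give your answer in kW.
P = W/t = 585 J / 10 s = 58.49 W = 0.05849 kW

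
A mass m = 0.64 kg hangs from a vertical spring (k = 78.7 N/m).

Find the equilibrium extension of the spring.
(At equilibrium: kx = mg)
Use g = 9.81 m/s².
x_eq = mg/k = 0.64×9.81/78.7 = 0.07978 m = 7.978 cm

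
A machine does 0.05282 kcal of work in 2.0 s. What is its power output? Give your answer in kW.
P = W/t = 221 J / 2 s = 110.5 W = 0.1105 kW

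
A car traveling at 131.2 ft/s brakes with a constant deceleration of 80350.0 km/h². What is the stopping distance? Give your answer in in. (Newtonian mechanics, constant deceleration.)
d = v₀² / (2a) (with unit conversion) = 5078.0 in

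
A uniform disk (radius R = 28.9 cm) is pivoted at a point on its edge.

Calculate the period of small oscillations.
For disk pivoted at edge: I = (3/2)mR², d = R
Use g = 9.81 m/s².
I/m = (3/2)R² = 0.1253 m²; d = R = 0.289 m
T = 2π√((3/2)R²/(gR)) = 2π√(3R/(2g)) = 1.321 s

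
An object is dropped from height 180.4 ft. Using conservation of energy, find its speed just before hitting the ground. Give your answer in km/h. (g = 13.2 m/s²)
mgh = ½mv² → v = √(2gh) = √(2×13.2×54.99) = 38.1 m/s = 137.2 km/h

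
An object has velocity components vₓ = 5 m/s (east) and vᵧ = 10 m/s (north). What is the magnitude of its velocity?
|v| = √(vₓ² + vᵧ²) = √(5² + 10²) = √(125) = 11.18 m/s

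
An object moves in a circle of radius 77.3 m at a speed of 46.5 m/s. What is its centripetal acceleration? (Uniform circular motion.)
a_c = v²/r = 46.5²/77.3 = 2162.25/77.3 = 27.97 m/s²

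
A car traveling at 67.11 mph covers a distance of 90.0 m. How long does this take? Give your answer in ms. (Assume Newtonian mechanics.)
t = d/v (with unit conversion) = 3000.0 ms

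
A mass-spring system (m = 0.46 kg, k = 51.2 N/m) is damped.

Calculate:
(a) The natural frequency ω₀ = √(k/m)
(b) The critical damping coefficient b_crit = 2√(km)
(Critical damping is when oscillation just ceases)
ω₀ = √(k/m) = √(51.2/0.46) = 10.55 rad/s
b_crit = 2√(km) = 2√(51.2×0.46) = 9.706 kg/s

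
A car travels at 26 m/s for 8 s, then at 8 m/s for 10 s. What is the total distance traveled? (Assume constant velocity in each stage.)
d₁ = v₁t₁ = 26 × 8 = 208 m
d₂ = v₂t₂ = 8 × 10 = 80 m
d_total = 208 + 80 = 288 m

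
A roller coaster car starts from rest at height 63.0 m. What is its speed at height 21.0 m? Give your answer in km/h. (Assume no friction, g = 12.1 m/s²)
mgh₁ = ½mv₂² + mgh₂ → v₂ = √(2g(h₁−h₂)) = √(2×12.1×(63−21)) = 31.88 m/s = 114.8 km/h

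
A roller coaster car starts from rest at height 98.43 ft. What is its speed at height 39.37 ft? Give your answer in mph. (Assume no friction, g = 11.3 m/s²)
mgh₁ = ½mv₂² + mgh₂ → v₂ = √(2g(h₁−h₂)) = √(2×11.3×(30−12)) = 20.17 m/s = 45.12 mph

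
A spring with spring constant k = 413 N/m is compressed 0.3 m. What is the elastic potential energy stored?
PE = ½kx² = ½×413×0.3² = 18.58 J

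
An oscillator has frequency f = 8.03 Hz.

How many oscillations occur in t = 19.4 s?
n = f×t = 8.03×19.4 = 155.8 oscillations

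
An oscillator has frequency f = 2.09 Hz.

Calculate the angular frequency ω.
ω = 2πf = 2π×2.09 = 13.13 rad/s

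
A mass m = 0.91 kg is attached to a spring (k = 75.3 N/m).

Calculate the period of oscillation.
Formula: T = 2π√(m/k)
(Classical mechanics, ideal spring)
T = 2π√(m/k) = 2π√(0.91/75.3) = 0.6907 s; f = 1/T = 1.448 Hz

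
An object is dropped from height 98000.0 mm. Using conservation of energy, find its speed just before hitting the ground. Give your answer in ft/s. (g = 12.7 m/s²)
mgh = ½mv² → v = √(2gh) = √(2×12.7×98) = 49.89 m/s = 163.7 ft/s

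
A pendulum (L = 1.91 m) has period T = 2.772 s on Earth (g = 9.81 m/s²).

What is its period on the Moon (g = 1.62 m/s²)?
T = 2π√(L/g), so T_moon/T_earth = √(g_earth/g_moon)
T_moon = 2π√(1.91/1.62) = 6.822 s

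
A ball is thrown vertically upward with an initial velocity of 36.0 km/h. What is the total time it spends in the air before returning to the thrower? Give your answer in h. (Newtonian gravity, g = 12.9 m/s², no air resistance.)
t_total = 2v₀/g (with unit conversion) = 0.0004307 h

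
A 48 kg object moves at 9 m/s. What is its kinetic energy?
KE = ½mv² = ½×48×9² = 1944.0 J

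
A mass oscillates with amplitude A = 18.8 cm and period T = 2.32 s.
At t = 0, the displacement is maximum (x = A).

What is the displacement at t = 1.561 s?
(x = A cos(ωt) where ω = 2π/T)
ω = 2π/T = 2π/2.32 = 2.708 rad/s
x = A cos(ωt) = 18.8×cos(2.708×1.561) = -8.761 cm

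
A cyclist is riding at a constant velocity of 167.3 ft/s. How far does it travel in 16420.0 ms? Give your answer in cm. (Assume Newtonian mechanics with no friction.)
d = vt (with unit conversion) = 83730.0 cm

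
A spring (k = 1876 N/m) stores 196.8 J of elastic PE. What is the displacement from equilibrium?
PE = ½kx² → x = √(2PE/k) = √(2×196.8/1876) = 0.458 m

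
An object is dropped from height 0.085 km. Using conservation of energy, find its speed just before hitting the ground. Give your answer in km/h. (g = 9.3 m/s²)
mgh = ½mv² → v = √(2gh) = √(2×9.3×85) = 39.76 m/s = 143.1 km/h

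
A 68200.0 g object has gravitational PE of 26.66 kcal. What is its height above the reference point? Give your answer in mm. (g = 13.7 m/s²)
PE = mgh → h = PE/(mg) = 1.115e+05 J / (68.2 kg × 13.7 m/s²) = 119.4 m = 119400.0 mm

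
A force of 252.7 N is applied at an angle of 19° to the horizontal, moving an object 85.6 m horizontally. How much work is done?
W = Fd cosθ = 252.7×85.6×cos(19°) = 20453.0 J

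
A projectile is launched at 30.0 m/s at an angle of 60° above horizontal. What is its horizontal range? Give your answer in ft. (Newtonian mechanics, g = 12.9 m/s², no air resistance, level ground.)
R = v₀² sin(2θ) / g (with unit conversion) = 198.2 ft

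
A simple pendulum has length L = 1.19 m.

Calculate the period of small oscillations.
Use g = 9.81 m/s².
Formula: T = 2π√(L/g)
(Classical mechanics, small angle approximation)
T = 2π√(L/g) = 2π√(1.19/9.81) = 2.188 s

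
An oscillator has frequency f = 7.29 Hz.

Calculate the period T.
T = 1/f = 1/7.29 = 0.1372 s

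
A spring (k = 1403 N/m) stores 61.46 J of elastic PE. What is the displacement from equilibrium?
PE = ½kx² → x = √(2PE/k) = √(2×61.46/1403) = 0.296 m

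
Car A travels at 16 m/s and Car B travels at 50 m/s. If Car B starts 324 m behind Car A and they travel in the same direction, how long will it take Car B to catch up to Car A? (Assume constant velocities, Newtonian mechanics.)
Relative speed: v_rel = 50 - 16 = 34 m/s
Time to catch: t = d₀/v_rel = 324/34 = 9.53 s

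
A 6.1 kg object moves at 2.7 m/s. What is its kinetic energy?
KE = ½mv² = ½×6.1×2.7² = 22.2345 J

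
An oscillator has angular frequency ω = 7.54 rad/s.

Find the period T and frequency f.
T = 2π/ω = 2π/7.54 = 0.8333 s; f = ω/2π = 1.2 Hz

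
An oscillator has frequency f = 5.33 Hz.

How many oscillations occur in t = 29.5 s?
n = f×t = 5.33×29.5 = 157.2 oscillations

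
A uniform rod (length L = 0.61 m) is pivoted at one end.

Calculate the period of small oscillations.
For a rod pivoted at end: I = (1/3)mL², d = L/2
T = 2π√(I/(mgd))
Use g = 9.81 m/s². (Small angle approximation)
I/m = (1/3)L² = 0.124 m²; d = L/2 = 0.305 m
T = 2π√(I/(mgd)) = 2π√(0.124/(9.81×0.305)) = 1.279 s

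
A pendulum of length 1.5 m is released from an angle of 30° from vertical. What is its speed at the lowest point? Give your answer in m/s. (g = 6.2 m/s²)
h = L(1 − cosθ) = 1.5×(1 − cos30°) = 0.201 m
v = √(2gh) = √(2×6.2×0.201) = 1.579 m/s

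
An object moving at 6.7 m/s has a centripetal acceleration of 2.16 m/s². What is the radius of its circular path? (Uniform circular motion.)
r = v²/a_c = 6.7²/2.16 = 20.78 m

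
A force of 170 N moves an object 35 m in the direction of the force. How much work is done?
W = Fd = 170×35 = 5950.0 J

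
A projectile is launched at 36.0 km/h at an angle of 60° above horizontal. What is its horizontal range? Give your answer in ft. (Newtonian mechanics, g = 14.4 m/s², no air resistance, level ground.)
R = v₀² sin(2θ) / g (with unit conversion) = 19.73 ft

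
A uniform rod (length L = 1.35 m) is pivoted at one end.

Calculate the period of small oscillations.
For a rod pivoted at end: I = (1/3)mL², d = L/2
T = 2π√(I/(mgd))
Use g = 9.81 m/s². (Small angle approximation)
I/m = (1/3)L² = 0.6075 m²; d = L/2 = 0.675 m
T = 2π√(I/(mgd)) = 2π√(0.6075/(9.81×0.675)) = 1.903 s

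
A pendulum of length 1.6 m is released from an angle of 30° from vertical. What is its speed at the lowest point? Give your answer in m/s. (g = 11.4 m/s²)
h = L(1 − cosθ) = 1.6×(1 − cos30°) = 0.2144 m
v = √(2gh) = √(2×11.4×0.2144) = 2.211 m/s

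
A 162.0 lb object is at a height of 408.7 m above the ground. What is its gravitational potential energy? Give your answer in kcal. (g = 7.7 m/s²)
PE = mgh = 73.48 kg × 7.7 m/s² × 408.7 m = 2.312e+05 J = 55.27 kcal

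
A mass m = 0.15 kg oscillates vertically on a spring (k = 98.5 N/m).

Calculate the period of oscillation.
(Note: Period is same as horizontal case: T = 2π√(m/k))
T = 2π√(m/k) = 2π√(0.15/98.5) = 0.2452 s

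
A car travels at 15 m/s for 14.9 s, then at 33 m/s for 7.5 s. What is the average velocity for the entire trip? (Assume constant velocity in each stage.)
d₁ = v₁t₁ = 15 × 14.9 = 223.5 m
d₂ = v₂t₂ = 33 × 7.5 = 247.5 m
d_total = 471.0 m, t_total = 22.4 s
v_avg = d_total/t_total = 471.0/22.4 = 21.03 m/s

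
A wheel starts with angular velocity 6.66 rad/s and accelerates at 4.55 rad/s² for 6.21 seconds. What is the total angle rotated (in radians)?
θ = ω₀t + ½αt² = 6.66×6.21 + ½×4.55×6.21² = 129.09 rad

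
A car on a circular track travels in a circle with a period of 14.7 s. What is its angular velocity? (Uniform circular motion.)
ω = 2π/T = 2π/14.7 = 0.4274 rad/s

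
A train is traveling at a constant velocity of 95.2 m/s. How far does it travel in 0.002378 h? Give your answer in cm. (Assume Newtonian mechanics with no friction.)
d = vt (with unit conversion) = 81500.0 cm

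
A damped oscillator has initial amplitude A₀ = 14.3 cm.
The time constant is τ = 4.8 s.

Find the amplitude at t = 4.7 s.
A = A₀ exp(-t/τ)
A = A₀ exp(−t/τ) = 14.3×exp(−4.7/4.8) = 5.371 cm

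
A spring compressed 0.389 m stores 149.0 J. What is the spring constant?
PE = ½kx² → k = 2PE/x² = 2×149.0/0.389² = 1969.0 N/m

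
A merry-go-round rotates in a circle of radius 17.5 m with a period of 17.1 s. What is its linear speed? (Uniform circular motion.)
v = 2πr/T = 2π×17.5/17.1 = 6.43 m/s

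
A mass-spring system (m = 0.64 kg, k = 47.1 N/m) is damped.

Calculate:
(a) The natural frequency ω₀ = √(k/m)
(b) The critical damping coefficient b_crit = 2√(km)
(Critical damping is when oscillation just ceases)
ω₀ = √(k/m) = √(47.1/0.64) = 8.579 rad/s
b_crit = 2√(km) = 2√(47.1×0.64) = 10.98 kg/s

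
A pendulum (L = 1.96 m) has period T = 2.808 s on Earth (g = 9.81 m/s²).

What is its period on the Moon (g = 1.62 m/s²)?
T = 2π√(L/g), so T_moon/T_earth = √(g_earth/g_moon)
T_moon = 2π√(1.96/1.62) = 6.911 s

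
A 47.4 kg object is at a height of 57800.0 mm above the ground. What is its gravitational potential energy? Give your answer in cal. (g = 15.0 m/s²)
PE = mgh = 47.4 kg × 15.0 m/s² × 57.8 m = 4.11e+04 J = 9822.0 cal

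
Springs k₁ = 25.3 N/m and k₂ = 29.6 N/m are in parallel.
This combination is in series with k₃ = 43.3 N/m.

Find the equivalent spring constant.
k₁₂ = k₁ + k₂ = 54.9 N/m (parallel)
1/k_eq = 1/k₁₂ + 1/k₃ → k_eq = 24.21 N/m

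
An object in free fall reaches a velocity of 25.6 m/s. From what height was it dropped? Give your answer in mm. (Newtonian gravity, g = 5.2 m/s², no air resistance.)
h = v²/(2g) (with unit conversion) = 63020.0 mm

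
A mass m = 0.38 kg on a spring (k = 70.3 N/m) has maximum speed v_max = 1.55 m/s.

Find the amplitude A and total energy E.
½mv²_max = ½kA² → A = v_max√(m/k) = 1.55×√(0.38/70.3) = 0.114 m = 11.4 cm
E = ½mv²_max = ½×0.38×1.55² = 0.4565 J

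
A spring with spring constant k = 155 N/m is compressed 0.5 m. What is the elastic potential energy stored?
PE = ½kx² = ½×155×0.5² = 19.38 J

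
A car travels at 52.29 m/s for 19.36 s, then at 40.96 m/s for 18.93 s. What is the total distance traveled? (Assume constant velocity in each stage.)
d₁ = v₁t₁ = 52.29 × 19.36 = 1012.33 m
d₂ = v₂t₂ = 40.96 × 18.93 = 775.373 m
d_total = 1012.33 + 775.373 = 1787.71 m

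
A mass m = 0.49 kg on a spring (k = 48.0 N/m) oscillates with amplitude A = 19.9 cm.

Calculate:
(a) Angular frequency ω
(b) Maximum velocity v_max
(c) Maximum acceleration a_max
ω = √(k/m) = √(48.0/0.49) = 9.897 rad/s
v_max = ωA = 9.897×0.199 = 1.97 m/s
a_max = ω²A = 9.897²×0.199 = 19.49 m/s²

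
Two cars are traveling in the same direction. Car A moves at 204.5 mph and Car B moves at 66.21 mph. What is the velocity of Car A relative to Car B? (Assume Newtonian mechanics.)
v_rel = v_A - v_B = 204.5 - 66.21 = 138.3 mph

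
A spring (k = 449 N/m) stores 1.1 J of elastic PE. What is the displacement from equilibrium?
PE = ½kx² → x = √(2PE/k) = √(2×1.1/449) = 0.07 m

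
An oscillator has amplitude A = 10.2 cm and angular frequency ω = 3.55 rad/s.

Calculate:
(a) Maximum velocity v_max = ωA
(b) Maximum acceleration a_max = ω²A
v_max = ωA = 3.55×0.102 = 0.3621 m/s
a_max = ω²A = 3.55²×0.102 = 1.285 m/s²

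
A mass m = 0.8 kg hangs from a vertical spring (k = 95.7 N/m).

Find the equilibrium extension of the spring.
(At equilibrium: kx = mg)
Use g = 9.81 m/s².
x_eq = mg/k = 0.8×9.81/95.7 = 0.08201 m = 8.201 cm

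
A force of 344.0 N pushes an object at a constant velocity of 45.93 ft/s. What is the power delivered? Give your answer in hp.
P = Fv = 344 N × 14 m/s = 4816 W = 6.458 hp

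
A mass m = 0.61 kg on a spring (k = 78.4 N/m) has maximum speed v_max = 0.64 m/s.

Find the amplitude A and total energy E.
½mv²_max = ½kA² → A = v_max√(m/k) = 0.64×√(0.61/78.4) = 0.05645 m = 5.645 cm
E = ½mv²_max = ½×0.61×0.64² = 0.1249 J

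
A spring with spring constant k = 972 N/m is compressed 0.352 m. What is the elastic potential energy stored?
PE = ½kx² = ½×972×0.352² = 60.22 J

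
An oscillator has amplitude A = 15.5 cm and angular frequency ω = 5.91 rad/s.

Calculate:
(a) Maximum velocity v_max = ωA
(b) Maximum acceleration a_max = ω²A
v_max = ωA = 5.91×0.155 = 0.9161 m/s
a_max = ω²A = 5.91²×0.155 = 5.414 m/s²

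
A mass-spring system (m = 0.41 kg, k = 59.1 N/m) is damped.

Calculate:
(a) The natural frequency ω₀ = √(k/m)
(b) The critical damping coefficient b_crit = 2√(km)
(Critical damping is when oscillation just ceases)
ω₀ = √(k/m) = √(59.1/0.41) = 12.01 rad/s
b_crit = 2√(km) = 2√(59.1×0.41) = 9.845 kg/s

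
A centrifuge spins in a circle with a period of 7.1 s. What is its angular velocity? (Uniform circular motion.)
ω = 2π/T = 2π/7.1 = 0.885 rad/s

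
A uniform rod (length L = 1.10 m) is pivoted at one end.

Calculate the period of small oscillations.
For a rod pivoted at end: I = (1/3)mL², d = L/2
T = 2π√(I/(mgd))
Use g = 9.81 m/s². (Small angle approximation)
I/m = (1/3)L² = 0.4033 m²; d = L/2 = 0.55 m
T = 2π√(I/(mgd)) = 2π√(0.4033/(9.81×0.55)) = 1.718 s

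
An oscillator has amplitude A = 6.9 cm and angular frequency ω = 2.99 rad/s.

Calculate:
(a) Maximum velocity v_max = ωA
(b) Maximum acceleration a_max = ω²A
v_max = ωA = 2.99×0.069 = 0.2063 m/s
a_max = ω²A = 2.99²×0.069 = 0.6169 m/s²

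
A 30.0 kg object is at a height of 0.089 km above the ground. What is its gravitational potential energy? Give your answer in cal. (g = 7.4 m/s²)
PE = mgh = 30 kg × 7.4 m/s² × 89 m = 1.976e+04 J = 4722.0 cal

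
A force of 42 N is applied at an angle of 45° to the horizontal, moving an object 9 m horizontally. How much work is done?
W = Fd cosθ = 42×9×cos(45°) = 267.29 J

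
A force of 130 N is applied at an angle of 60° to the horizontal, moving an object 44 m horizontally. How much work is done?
W = Fd cosθ = 130×44×cos(60°) = 2860.0 J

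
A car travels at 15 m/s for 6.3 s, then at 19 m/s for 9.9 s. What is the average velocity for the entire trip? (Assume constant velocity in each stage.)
d₁ = v₁t₁ = 15 × 6.3 = 94.5 m
d₂ = v₂t₂ = 19 × 9.9 = 188.1 m
d_total = 282.6 m, t_total = 16.2 s
v_avg = d_total/t_total = 282.6/16.2 = 17.44 m/s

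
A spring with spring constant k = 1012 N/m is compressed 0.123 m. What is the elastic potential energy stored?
PE = ½kx² = ½×1012×0.123² = 7.655 J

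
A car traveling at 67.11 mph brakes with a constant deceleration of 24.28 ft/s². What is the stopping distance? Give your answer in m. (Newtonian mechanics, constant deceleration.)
d = v₀² / (2a) (with unit conversion) = 60.81 m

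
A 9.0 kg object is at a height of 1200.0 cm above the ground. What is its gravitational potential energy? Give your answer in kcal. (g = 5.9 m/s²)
PE = mgh = 9 kg × 5.9 m/s² × 12 m = 637.2 J = 0.1523 kcal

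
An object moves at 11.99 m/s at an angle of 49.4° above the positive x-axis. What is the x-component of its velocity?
vₓ = v cos(θ) = 11.99 × cos(49.4°) = 7.8 m/s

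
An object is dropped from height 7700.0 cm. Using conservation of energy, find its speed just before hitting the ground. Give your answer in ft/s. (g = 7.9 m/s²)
mgh = ½mv² → v = √(2gh) = √(2×7.9×77) = 34.88 m/s = 114.4 ft/s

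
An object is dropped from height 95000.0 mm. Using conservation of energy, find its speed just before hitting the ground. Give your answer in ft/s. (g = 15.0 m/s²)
mgh = ½mv² → v = √(2gh) = √(2×15.0×95) = 53.39 m/s = 175.1 ft/s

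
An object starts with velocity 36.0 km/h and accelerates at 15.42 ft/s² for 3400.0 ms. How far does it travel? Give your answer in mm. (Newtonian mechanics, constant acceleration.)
d = v₀t + ½at² (with unit conversion) = 61170.0 mm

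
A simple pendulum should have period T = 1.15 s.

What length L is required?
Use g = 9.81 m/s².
T = 2π√(L/g) → L = g(T/2π)² = 9.81×(1.15/2π)² = 0.3286 m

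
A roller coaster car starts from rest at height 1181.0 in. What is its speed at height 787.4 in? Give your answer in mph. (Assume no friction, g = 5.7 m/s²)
mgh₁ = ½mv₂² + mgh₂ → v₂ = √(2g(h₁−h₂)) = √(2×5.7×(30−20)) = 10.68 m/s = 23.88 mph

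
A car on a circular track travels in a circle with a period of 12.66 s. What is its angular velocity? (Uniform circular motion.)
ω = 2π/T = 2π/12.66 = 0.4963 rad/s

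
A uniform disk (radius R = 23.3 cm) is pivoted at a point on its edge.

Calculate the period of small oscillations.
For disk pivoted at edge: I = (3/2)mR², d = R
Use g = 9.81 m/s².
I/m = (3/2)R² = 0.08143 m²; d = R = 0.233 m
T = 2π√((3/2)R²/(gR)) = 2π√(3R/(2g)) = 1.186 s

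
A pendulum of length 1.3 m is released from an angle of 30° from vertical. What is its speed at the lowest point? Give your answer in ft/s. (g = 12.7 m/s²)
h = L(1 − cosθ) = 1.3×(1 − cos30°) = 0.1742 m
v = √(2gh) = √(2×12.7×0.1742) = 2.103 m/s = 6.901 ft/s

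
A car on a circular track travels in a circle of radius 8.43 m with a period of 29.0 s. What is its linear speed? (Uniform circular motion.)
v = 2πr/T = 2π×8.43/29.0 = 1.83 m/s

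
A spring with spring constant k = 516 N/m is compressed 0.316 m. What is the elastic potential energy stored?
PE = ½kx² = ½×516×0.316² = 25.76 J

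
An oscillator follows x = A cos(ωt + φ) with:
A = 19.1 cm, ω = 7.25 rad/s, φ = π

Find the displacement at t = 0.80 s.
x = A cos(ωt + φ) = 19.1×cos(7.25×0.8 + π) = -16.91 cm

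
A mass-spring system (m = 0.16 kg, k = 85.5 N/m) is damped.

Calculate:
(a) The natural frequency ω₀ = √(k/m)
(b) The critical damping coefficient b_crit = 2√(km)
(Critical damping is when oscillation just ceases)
ω₀ = √(k/m) = √(85.5/0.16) = 23.12 rad/s
b_crit = 2√(km) = 2√(85.5×0.16) = 7.397 kg/s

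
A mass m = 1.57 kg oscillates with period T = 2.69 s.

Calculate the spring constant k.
T = 2π√(m/k) → k = m(2π/T)² = 1.57×(2π/2.69)² = 8.566 N/m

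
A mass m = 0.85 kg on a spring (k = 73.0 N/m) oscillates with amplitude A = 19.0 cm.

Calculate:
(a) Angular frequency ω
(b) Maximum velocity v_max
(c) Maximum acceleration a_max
ω = √(k/m) = √(73.0/0.85) = 9.267 rad/s
v_max = ωA = 9.267×0.19 = 1.761 m/s
a_max = ω²A = 9.267²×0.19 = 16.32 m/s²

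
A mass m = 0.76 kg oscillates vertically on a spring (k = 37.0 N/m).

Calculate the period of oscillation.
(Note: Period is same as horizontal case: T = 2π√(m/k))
T = 2π√(m/k) = 2π√(0.76/37.0) = 0.9005 s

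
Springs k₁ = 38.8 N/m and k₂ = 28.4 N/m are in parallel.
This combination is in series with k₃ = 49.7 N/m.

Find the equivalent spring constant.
k₁₂ = k₁ + k₂ = 67.2 N/m (parallel)
1/k_eq = 1/k₁₂ + 1/k₃ → k_eq = 28.57 N/m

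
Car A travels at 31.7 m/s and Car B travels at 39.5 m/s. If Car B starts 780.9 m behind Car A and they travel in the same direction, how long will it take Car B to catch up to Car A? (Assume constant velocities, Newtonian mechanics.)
Relative speed: v_rel = 39.5 - 31.7 = 7.8 m/s
Time to catch: t = d₀/v_rel = 780.9/7.8 = 100.12 s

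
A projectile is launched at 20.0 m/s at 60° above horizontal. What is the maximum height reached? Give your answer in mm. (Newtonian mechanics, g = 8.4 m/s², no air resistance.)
H = v₀²sin²(θ)/(2g) (with unit conversion) = 17860.0 mm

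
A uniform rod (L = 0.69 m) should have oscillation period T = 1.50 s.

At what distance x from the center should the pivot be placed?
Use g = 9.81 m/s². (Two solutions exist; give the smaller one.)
T = 2π√((L²/12 + x²)/(gx)). Let c = T²g/(4π²) = 0.5591.
x² − cx + L²/12 = 0 → x = (c − √(c² − L²/3))/2 = 0.0834 m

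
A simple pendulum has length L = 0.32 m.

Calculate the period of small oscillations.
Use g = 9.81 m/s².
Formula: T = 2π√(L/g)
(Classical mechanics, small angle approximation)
T = 2π√(L/g) = 2π√(0.32/9.81) = 1.135 s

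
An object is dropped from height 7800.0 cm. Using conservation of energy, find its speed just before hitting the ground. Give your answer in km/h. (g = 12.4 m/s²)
mgh = ½mv² → v = √(2gh) = √(2×12.4×78) = 43.98 m/s = 158.3 km/h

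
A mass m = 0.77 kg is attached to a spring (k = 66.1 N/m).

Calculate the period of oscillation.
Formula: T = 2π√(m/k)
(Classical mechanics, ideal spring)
T = 2π√(m/k) = 2π√(0.77/66.1) = 0.6781 s; f = 1/T = 1.475 Hz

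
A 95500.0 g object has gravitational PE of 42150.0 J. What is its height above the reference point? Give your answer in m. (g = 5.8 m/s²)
PE = mgh → h = PE/(mg) = 4.215e+04 J / (95.5 kg × 5.8 m/s²) = 76.1 m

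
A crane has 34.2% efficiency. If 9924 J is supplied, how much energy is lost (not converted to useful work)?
W_out = η × W_in = 0.342×9924 = 3394.0 J
W_lost = W_in − W_out = 9924 − 3394.0 = 6530.0 J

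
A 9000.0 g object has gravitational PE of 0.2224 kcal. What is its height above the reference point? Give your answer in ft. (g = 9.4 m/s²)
PE = mgh → h = PE/(mg) = 930.5 J / (9 kg × 9.4 m/s²) = 11 m = 36.09 ft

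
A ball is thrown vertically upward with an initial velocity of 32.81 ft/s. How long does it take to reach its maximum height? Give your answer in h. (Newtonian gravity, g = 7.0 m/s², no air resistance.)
t_up = v₀/g (with unit conversion) = 0.0003968 h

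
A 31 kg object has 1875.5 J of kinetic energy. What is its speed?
KE = ½mv² → v = √(2KE/m) = √(2×1875.5/31) = 11.0 m/s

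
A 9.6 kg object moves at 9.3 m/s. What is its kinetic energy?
KE = ½mv² = ½×9.6×9.3² = 415.152 J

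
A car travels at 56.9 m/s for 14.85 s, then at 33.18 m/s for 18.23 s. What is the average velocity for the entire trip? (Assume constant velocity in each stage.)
d₁ = v₁t₁ = 56.9 × 14.85 = 844.965 m
d₂ = v₂t₂ = 33.18 × 18.23 = 604.871 m
d_total = 1449.84 m, t_total = 33.08 s
v_avg = d_total/t_total = 1449.84/33.08 = 43.83 m/s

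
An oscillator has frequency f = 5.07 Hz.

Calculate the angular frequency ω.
ω = 2πf = 2π×5.07 = 31.86 rad/s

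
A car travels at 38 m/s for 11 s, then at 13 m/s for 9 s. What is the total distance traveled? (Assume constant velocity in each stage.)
d₁ = v₁t₁ = 38 × 11 = 418 m
d₂ = v₂t₂ = 13 × 9 = 117 m
d_total = 418 + 117 = 535 m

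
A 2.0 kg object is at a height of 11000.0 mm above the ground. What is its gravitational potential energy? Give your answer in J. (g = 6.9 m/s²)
PE = mgh = 2 kg × 6.9 m/s² × 11 m = 151.8 J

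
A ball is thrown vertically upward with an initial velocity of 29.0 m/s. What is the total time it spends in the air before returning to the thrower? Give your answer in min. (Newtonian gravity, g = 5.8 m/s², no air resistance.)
t_total = 2v₀/g (with unit conversion) = 0.1667 min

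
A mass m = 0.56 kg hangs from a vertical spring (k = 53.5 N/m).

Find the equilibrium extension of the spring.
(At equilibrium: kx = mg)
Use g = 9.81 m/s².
x_eq = mg/k = 0.56×9.81/53.5 = 0.1027 m = 10.27 cm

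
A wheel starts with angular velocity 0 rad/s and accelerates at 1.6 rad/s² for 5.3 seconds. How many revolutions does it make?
θ = ω₀t + ½αt² = 0×5.3 + ½×1.6×5.3² = 22.47 rad
Revolutions = θ/(2π) = 22.47/(2π) = 3.58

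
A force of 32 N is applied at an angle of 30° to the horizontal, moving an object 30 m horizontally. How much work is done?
W = Fd cosθ = 32×30×cos(30°) = 831.38 J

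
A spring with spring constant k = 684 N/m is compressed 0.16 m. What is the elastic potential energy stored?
PE = ½kx² = ½×684×0.16² = 8.755 J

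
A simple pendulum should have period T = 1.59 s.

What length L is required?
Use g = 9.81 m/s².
T = 2π√(L/g) → L = g(T/2π)² = 9.81×(1.59/2π)² = 0.6282 m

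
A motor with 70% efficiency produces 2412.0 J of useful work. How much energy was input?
W_in = W_out/η = 2412.0/0.7 = 3445.7 J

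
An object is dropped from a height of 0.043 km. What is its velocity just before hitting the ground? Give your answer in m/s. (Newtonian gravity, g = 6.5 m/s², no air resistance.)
v = √(2gh) (with unit conversion) = 23.64 m/s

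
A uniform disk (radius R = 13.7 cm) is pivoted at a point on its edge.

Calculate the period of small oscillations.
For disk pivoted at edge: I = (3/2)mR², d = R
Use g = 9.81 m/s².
I/m = (3/2)R² = 0.02815 m²; d = R = 0.137 m
T = 2π√((3/2)R²/(gR)) = 2π√(3R/(2g)) = 0.9094 s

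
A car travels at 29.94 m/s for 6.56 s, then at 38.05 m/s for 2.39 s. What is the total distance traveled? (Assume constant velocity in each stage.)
d₁ = v₁t₁ = 29.94 × 6.56 = 196.406 m
d₂ = v₂t₂ = 38.05 × 2.39 = 90.9395 m
d_total = 196.406 + 90.9395 = 287.35 m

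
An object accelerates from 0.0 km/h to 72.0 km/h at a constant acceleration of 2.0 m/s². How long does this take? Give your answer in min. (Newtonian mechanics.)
t = (v - v₀)/a (with unit conversion) = 0.1667 min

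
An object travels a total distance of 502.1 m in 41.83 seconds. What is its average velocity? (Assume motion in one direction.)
v_avg = Δd / Δt = 502.1 / 41.83 = 12.0 m/s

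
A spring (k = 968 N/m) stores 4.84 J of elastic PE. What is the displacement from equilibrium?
PE = ½kx² → x = √(2PE/k) = √(2×4.84/968) = 0.1 m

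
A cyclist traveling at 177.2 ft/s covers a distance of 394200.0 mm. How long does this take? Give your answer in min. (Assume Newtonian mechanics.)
t = d/v (with unit conversion) = 0.1216 min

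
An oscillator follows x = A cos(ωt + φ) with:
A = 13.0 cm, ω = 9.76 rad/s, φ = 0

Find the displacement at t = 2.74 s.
x = A cos(ωt + φ) = 13.0×cos(9.76×2.74 + 0) = -0.5051 cm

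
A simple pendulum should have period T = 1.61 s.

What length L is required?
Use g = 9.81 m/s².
T = 2π√(L/g) → L = g(T/2π)² = 9.81×(1.61/2π)² = 0.6441 m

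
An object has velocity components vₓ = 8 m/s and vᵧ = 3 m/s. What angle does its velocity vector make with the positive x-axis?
θ = arctan(vᵧ/vₓ) = arctan(3/8) = 20.56°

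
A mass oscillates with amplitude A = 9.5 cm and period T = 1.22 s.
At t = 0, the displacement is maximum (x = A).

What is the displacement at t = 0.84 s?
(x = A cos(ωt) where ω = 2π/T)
ω = 2π/T = 2π/1.22 = 5.15 rad/s
x = A cos(ωt) = 9.5×cos(5.15×0.84) = -3.579 cm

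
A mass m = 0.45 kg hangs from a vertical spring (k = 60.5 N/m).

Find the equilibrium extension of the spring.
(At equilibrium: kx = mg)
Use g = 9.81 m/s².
x_eq = mg/k = 0.45×9.81/60.5 = 0.07297 m = 7.297 cm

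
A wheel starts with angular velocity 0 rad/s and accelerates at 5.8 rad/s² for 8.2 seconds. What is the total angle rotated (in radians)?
θ = ω₀t + ½αt² = 0×8.2 + ½×5.8×8.2² = 195.0 rad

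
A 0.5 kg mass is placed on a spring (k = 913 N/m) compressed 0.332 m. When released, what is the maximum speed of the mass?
½kx² = ½mv² → v = x√(k/m) = 0.332×√(913/0.5) = 14.19 m/s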